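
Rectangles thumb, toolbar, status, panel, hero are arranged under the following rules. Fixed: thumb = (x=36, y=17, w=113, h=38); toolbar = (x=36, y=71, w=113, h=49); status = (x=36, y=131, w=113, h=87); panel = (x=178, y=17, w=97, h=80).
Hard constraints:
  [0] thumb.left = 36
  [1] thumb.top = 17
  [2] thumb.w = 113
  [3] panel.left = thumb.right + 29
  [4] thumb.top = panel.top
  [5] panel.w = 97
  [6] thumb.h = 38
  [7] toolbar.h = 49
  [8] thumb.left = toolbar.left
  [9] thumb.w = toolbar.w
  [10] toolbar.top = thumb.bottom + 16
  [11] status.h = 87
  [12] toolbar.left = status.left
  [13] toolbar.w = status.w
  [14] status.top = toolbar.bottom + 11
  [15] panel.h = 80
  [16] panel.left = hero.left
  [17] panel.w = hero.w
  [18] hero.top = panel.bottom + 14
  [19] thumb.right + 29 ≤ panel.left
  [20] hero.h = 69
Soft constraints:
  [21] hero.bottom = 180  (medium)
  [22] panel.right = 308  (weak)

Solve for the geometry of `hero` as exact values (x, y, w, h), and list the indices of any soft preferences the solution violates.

1. hero.x = 178  [panel.left = hero.left]
2. hero.w = 97  [panel.w = hero.w]
3. hero.y = 111  [hero.top = panel.bottom + 14]
4. hero.h = 69  [hero.h = 69]

hero = (x=178, y=111, w=97, h=69)
violated soft preferences: 22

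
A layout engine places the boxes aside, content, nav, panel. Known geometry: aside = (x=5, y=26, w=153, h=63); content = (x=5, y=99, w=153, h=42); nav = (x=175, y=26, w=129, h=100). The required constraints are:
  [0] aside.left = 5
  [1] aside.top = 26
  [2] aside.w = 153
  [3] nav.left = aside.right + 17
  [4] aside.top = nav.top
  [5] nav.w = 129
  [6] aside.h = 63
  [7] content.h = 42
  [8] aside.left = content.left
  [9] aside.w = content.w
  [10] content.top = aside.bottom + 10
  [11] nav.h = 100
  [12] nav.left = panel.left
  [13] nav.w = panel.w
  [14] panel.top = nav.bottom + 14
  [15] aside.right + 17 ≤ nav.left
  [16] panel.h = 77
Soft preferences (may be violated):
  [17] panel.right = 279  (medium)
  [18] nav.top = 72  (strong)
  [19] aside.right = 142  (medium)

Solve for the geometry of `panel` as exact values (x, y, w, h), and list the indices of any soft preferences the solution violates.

panel = (x=175, y=140, w=129, h=77)
violated soft preferences: 17, 18, 19

1. panel.x = 175  [nav.left = panel.left]
2. panel.w = 129  [nav.w = panel.w]
3. panel.y = 140  [panel.top = nav.bottom + 14]
4. panel.h = 77  [panel.h = 77]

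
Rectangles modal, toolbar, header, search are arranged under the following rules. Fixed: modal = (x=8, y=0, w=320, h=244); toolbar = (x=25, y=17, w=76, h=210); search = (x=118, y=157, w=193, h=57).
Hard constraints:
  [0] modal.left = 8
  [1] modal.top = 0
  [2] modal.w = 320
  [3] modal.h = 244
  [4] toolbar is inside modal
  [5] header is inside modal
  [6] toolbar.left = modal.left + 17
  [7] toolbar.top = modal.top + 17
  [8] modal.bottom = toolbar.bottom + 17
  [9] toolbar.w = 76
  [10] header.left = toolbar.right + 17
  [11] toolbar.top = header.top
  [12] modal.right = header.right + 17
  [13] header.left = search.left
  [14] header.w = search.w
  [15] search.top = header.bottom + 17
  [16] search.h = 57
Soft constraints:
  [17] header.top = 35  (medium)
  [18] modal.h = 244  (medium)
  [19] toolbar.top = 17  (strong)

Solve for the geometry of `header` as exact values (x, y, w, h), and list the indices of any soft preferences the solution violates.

header = (x=118, y=17, w=193, h=123)
violated soft preferences: 17

1. header.x = 118  [header.left = toolbar.right + 17]
2. header.y = 17  [toolbar.top = header.top]
3. header.w = 193  [modal.right = header.right + 17]
4. header.h = 123  [search.top = header.bottom + 17]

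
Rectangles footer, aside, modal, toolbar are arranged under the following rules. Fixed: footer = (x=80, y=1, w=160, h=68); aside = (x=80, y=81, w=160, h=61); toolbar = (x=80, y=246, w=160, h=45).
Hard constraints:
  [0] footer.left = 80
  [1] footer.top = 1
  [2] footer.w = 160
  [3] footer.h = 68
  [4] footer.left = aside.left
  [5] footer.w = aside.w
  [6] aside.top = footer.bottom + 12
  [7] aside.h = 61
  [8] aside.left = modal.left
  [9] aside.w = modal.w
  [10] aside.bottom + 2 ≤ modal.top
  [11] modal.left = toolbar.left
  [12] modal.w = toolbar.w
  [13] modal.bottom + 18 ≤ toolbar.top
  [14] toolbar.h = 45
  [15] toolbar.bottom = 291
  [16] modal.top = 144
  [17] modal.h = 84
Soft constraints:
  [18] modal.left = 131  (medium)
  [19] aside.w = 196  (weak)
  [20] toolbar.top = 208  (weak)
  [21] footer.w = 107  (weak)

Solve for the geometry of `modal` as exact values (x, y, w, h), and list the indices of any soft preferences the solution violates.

1. modal.x = 80  [aside.left = modal.left]
2. modal.w = 160  [aside.w = modal.w]
3. modal.y = 144  [modal.top = 144]
4. modal.h = 84  [modal.h = 84]

modal = (x=80, y=144, w=160, h=84)
violated soft preferences: 18, 19, 20, 21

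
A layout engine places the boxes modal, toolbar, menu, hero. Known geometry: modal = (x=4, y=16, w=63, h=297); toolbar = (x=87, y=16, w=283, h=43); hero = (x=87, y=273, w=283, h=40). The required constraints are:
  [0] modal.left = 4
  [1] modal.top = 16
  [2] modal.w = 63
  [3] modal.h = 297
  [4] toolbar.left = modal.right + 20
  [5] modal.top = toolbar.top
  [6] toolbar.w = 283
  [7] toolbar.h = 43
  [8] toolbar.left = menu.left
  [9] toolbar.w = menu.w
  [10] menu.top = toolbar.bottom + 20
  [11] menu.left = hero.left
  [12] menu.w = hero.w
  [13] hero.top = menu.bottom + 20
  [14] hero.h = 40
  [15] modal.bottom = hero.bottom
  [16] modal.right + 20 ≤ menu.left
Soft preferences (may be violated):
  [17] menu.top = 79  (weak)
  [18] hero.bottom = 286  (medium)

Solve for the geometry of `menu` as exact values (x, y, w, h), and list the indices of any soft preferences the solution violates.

menu = (x=87, y=79, w=283, h=174)
violated soft preferences: 18

1. menu.x = 87  [toolbar.left = menu.left]
2. menu.w = 283  [toolbar.w = menu.w]
3. menu.y = 79  [menu.top = toolbar.bottom + 20]
4. menu.h = 174  [hero.top = menu.bottom + 20]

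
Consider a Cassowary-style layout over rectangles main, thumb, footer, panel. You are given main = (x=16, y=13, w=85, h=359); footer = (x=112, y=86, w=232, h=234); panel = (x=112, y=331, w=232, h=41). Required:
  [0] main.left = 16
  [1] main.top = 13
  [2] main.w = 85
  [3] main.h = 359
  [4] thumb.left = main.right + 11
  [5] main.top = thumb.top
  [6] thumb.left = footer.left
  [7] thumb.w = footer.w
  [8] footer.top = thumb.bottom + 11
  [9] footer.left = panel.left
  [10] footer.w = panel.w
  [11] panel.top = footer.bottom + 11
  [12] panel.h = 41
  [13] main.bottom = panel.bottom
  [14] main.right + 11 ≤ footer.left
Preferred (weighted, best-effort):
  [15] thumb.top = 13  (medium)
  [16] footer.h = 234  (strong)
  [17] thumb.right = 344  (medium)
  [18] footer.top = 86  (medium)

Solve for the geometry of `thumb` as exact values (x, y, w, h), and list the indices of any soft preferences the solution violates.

1. thumb.x = 112  [thumb.left = main.right + 11]
2. thumb.y = 13  [main.top = thumb.top]
3. thumb.w = 232  [thumb.w = footer.w]
4. thumb.h = 62  [footer.top = thumb.bottom + 11]

thumb = (x=112, y=13, w=232, h=62)
violated soft preferences: none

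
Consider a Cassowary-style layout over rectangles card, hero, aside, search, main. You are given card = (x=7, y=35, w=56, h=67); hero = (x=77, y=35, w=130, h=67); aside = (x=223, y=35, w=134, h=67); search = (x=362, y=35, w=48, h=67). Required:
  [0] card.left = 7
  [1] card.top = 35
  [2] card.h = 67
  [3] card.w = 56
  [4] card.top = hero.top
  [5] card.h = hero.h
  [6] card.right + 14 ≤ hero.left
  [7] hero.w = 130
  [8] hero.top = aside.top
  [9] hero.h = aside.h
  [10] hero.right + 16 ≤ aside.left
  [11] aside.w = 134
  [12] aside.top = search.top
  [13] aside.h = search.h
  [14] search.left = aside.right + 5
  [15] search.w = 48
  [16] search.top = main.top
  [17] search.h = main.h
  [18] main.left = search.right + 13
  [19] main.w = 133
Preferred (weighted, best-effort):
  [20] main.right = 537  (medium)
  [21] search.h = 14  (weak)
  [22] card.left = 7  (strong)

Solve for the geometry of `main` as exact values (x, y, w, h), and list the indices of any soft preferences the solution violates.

main = (x=423, y=35, w=133, h=67)
violated soft preferences: 20, 21

1. main.y = 35  [search.top = main.top]
2. main.h = 67  [search.h = main.h]
3. main.x = 423  [main.left = search.right + 13]
4. main.w = 133  [main.w = 133]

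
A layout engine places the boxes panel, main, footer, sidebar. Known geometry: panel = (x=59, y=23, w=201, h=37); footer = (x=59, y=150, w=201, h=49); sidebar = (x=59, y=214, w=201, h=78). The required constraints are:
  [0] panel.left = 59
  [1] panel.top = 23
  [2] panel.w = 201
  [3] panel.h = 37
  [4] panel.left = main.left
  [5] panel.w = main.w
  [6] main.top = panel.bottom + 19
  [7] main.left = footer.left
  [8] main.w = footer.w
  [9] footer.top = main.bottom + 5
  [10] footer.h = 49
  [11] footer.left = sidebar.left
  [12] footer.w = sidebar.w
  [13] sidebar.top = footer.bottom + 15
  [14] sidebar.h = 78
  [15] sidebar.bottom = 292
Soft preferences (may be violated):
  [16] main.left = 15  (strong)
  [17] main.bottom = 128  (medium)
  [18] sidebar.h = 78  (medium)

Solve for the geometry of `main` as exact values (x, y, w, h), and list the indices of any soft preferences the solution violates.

1. main.x = 59  [panel.left = main.left]
2. main.w = 201  [panel.w = main.w]
3. main.y = 79  [main.top = panel.bottom + 19]
4. main.h = 66  [footer.top = main.bottom + 5]

main = (x=59, y=79, w=201, h=66)
violated soft preferences: 16, 17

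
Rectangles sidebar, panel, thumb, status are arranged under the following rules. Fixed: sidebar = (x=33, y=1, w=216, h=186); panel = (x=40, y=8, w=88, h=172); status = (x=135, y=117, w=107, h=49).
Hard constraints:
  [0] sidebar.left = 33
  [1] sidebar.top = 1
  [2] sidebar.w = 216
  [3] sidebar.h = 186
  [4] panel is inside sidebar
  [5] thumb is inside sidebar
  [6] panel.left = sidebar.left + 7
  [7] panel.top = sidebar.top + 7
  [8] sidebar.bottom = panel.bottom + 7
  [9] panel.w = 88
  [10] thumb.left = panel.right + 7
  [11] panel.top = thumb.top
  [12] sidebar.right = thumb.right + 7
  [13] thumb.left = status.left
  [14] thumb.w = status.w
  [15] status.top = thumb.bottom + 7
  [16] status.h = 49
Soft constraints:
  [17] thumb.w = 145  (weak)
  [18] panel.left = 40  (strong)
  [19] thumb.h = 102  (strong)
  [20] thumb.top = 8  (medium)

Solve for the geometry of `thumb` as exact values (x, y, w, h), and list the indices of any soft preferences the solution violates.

thumb = (x=135, y=8, w=107, h=102)
violated soft preferences: 17

1. thumb.x = 135  [thumb.left = panel.right + 7]
2. thumb.y = 8  [panel.top = thumb.top]
3. thumb.w = 107  [sidebar.right = thumb.right + 7]
4. thumb.h = 102  [status.top = thumb.bottom + 7]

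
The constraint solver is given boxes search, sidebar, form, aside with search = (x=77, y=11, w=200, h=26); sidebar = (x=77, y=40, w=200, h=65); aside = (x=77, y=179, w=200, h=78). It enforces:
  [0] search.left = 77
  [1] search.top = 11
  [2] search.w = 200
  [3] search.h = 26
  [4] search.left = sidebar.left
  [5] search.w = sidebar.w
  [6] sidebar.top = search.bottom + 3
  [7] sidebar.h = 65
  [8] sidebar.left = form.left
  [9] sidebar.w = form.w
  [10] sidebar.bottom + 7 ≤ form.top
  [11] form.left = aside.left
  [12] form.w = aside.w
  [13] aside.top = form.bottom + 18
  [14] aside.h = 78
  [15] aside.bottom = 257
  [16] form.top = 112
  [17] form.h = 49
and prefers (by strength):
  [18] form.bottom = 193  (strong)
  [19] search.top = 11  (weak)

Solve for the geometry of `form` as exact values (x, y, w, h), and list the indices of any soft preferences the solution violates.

form = (x=77, y=112, w=200, h=49)
violated soft preferences: 18

1. form.x = 77  [sidebar.left = form.left]
2. form.w = 200  [sidebar.w = form.w]
3. form.y = 112  [form.top = 112]
4. form.h = 49  [form.h = 49]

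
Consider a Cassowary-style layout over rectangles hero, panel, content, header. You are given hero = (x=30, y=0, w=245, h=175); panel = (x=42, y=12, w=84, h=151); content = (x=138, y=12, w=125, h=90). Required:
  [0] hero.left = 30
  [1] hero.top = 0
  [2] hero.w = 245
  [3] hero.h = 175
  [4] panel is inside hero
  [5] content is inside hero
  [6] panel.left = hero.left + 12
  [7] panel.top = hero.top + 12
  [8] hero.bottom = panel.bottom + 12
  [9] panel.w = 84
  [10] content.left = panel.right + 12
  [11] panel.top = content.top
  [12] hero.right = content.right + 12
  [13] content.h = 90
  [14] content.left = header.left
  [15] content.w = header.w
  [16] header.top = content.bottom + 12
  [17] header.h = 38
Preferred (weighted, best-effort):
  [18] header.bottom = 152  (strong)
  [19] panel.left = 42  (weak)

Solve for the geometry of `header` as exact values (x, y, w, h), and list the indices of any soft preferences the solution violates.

header = (x=138, y=114, w=125, h=38)
violated soft preferences: none

1. header.x = 138  [content.left = header.left]
2. header.w = 125  [content.w = header.w]
3. header.y = 114  [header.top = content.bottom + 12]
4. header.h = 38  [header.h = 38]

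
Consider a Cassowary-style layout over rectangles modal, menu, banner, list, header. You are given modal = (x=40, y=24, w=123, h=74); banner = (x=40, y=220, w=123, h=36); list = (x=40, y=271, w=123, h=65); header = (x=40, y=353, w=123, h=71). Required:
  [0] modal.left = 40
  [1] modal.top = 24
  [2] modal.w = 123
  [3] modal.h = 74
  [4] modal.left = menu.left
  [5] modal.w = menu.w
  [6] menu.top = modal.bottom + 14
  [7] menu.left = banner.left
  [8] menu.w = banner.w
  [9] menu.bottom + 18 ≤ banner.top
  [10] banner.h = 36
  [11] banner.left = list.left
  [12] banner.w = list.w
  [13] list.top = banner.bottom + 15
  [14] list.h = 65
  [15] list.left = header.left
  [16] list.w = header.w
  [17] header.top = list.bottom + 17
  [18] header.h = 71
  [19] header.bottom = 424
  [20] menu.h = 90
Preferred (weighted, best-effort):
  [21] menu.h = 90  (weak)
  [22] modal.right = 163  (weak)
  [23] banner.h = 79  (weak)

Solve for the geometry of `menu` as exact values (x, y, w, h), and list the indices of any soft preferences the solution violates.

menu = (x=40, y=112, w=123, h=90)
violated soft preferences: 23

1. menu.x = 40  [modal.left = menu.left]
2. menu.w = 123  [modal.w = menu.w]
3. menu.y = 112  [menu.top = modal.bottom + 14]
4. menu.h = 90  [menu.h = 90]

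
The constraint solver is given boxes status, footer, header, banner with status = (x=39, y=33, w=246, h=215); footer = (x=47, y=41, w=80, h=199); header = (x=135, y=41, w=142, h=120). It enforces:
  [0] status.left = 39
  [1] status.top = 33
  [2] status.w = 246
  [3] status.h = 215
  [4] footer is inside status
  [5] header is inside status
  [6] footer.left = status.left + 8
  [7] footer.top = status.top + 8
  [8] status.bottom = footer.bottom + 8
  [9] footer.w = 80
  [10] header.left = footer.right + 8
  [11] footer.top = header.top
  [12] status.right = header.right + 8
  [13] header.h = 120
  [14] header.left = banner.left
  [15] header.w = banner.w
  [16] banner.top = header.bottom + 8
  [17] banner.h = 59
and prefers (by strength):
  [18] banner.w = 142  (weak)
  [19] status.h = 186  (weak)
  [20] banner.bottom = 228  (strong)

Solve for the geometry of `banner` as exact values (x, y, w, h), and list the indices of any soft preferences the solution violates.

banner = (x=135, y=169, w=142, h=59)
violated soft preferences: 19

1. banner.x = 135  [header.left = banner.left]
2. banner.w = 142  [header.w = banner.w]
3. banner.y = 169  [banner.top = header.bottom + 8]
4. banner.h = 59  [banner.h = 59]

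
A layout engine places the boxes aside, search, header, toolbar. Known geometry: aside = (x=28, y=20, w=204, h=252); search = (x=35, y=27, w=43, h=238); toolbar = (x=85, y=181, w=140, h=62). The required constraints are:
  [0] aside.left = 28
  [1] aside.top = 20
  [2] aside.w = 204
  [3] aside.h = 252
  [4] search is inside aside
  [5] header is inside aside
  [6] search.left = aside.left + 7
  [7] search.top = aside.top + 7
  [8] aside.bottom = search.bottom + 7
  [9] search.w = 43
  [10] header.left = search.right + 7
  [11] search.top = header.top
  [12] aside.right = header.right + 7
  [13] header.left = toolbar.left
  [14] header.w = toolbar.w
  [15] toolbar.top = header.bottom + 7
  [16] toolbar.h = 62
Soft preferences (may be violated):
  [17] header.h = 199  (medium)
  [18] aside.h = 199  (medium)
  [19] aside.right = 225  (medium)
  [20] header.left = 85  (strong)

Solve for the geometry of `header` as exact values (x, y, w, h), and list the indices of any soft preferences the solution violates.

header = (x=85, y=27, w=140, h=147)
violated soft preferences: 17, 18, 19

1. header.x = 85  [header.left = search.right + 7]
2. header.y = 27  [search.top = header.top]
3. header.w = 140  [aside.right = header.right + 7]
4. header.h = 147  [toolbar.top = header.bottom + 7]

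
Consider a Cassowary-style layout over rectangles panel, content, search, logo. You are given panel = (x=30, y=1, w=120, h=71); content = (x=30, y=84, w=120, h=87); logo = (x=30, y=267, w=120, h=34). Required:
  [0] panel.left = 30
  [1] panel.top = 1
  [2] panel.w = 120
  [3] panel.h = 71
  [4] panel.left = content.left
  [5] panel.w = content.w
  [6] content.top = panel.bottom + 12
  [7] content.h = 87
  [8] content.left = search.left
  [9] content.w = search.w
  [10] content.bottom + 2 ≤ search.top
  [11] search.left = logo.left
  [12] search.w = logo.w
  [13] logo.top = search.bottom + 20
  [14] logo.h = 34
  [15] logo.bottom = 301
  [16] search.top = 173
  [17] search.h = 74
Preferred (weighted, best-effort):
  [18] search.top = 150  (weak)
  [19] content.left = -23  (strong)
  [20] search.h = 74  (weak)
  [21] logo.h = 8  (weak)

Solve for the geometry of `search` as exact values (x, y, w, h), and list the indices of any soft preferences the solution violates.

1. search.x = 30  [content.left = search.left]
2. search.w = 120  [content.w = search.w]
3. search.y = 173  [search.top = 173]
4. search.h = 74  [search.h = 74]

search = (x=30, y=173, w=120, h=74)
violated soft preferences: 18, 19, 21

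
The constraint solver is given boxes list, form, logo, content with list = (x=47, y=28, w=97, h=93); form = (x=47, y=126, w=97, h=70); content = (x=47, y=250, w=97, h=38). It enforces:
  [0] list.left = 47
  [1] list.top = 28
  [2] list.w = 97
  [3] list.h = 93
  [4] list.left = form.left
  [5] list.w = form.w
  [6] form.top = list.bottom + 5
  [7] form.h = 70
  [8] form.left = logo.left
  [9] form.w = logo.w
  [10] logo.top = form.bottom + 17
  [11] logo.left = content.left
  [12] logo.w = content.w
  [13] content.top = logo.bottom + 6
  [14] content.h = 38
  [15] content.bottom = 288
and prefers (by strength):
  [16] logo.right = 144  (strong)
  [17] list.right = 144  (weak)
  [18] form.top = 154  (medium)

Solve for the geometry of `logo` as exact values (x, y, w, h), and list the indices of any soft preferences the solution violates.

logo = (x=47, y=213, w=97, h=31)
violated soft preferences: 18

1. logo.x = 47  [form.left = logo.left]
2. logo.w = 97  [form.w = logo.w]
3. logo.y = 213  [logo.top = form.bottom + 17]
4. logo.h = 31  [content.top = logo.bottom + 6]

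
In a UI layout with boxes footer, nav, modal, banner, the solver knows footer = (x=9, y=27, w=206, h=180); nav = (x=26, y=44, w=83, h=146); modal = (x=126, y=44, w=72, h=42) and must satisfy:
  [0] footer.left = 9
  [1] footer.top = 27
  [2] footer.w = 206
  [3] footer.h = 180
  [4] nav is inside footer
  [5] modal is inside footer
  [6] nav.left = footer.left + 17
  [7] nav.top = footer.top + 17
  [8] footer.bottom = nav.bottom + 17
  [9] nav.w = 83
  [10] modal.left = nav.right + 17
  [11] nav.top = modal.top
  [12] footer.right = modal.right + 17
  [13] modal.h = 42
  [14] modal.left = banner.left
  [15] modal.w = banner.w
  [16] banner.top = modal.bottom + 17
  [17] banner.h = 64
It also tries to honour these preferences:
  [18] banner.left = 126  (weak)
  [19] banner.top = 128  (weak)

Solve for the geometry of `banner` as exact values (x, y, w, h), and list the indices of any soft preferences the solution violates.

1. banner.x = 126  [modal.left = banner.left]
2. banner.w = 72  [modal.w = banner.w]
3. banner.y = 103  [banner.top = modal.bottom + 17]
4. banner.h = 64  [banner.h = 64]

banner = (x=126, y=103, w=72, h=64)
violated soft preferences: 19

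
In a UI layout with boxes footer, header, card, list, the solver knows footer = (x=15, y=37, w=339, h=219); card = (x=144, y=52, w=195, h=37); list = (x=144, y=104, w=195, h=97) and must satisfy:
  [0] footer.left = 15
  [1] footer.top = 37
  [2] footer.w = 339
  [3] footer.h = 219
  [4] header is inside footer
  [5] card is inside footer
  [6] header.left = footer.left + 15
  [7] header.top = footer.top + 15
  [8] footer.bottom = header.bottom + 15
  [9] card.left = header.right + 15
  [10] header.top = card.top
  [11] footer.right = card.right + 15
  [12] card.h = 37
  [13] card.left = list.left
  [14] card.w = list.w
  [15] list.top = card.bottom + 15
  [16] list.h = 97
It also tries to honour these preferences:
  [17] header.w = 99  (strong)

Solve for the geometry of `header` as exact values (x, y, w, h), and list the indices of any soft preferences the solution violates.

1. header.x = 30  [header.left = footer.left + 15]
2. header.y = 52  [header.top = footer.top + 15]
3. header.h = 189  [footer.bottom = header.bottom + 15]
4. header.w = 99  [card.left = header.right + 15]

header = (x=30, y=52, w=99, h=189)
violated soft preferences: none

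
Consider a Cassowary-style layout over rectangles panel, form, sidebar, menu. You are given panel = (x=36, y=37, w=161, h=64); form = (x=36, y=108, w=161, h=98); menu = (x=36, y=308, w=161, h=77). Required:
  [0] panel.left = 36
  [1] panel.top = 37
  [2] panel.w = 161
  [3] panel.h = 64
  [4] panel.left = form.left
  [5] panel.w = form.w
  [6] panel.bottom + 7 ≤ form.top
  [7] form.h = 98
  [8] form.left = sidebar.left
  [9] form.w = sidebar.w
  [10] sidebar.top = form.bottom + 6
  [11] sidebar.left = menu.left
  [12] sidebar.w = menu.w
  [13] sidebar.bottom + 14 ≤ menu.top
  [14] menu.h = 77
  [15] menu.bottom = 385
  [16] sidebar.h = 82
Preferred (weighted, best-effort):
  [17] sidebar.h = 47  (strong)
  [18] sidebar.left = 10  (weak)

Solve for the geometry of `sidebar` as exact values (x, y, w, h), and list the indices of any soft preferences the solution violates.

sidebar = (x=36, y=212, w=161, h=82)
violated soft preferences: 17, 18

1. sidebar.x = 36  [form.left = sidebar.left]
2. sidebar.w = 161  [form.w = sidebar.w]
3. sidebar.y = 212  [sidebar.top = form.bottom + 6]
4. sidebar.h = 82  [sidebar.h = 82]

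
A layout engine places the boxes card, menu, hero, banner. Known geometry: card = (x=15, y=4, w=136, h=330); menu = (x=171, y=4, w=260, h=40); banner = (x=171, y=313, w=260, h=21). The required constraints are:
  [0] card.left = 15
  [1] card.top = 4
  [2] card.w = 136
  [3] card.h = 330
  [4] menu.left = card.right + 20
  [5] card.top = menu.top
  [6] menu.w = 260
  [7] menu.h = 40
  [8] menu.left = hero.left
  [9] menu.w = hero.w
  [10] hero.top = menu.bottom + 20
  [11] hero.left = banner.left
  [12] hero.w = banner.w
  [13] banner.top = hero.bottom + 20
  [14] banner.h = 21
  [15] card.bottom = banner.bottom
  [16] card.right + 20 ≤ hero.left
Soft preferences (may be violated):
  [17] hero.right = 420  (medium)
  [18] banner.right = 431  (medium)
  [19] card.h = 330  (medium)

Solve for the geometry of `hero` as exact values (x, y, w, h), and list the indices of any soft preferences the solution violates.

hero = (x=171, y=64, w=260, h=229)
violated soft preferences: 17

1. hero.x = 171  [menu.left = hero.left]
2. hero.w = 260  [menu.w = hero.w]
3. hero.y = 64  [hero.top = menu.bottom + 20]
4. hero.h = 229  [banner.top = hero.bottom + 20]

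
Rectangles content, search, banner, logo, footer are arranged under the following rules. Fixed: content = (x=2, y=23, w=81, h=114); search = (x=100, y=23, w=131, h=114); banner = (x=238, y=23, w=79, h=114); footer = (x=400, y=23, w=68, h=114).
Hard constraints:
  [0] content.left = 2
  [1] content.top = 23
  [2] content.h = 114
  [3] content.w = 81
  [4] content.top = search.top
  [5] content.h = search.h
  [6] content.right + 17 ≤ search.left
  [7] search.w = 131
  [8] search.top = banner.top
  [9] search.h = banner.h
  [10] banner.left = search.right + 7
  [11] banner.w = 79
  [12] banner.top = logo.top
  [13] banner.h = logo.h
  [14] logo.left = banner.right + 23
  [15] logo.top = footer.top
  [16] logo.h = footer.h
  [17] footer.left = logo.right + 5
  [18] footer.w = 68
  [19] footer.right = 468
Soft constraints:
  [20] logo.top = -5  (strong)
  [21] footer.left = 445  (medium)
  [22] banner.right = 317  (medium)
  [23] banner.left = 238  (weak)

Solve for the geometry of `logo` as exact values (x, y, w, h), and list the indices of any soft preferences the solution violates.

1. logo.y = 23  [banner.top = logo.top]
2. logo.h = 114  [banner.h = logo.h]
3. logo.x = 340  [logo.left = banner.right + 23]
4. logo.w = 55  [footer.left = logo.right + 5]

logo = (x=340, y=23, w=55, h=114)
violated soft preferences: 20, 21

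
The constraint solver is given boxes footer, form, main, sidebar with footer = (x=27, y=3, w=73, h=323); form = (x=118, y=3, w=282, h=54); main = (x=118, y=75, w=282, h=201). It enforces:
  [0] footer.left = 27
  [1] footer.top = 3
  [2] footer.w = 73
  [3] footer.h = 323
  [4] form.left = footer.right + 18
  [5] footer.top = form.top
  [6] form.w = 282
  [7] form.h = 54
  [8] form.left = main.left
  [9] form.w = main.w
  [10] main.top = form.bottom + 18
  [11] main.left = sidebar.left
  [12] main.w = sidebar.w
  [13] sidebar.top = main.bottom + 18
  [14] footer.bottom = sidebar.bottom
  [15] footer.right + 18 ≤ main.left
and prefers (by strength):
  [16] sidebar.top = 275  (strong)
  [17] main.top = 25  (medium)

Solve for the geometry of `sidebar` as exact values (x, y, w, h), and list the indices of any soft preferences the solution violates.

1. sidebar.x = 118  [main.left = sidebar.left]
2. sidebar.w = 282  [main.w = sidebar.w]
3. sidebar.y = 294  [sidebar.top = main.bottom + 18]
4. sidebar.h = 32  [footer.bottom = sidebar.bottom]

sidebar = (x=118, y=294, w=282, h=32)
violated soft preferences: 16, 17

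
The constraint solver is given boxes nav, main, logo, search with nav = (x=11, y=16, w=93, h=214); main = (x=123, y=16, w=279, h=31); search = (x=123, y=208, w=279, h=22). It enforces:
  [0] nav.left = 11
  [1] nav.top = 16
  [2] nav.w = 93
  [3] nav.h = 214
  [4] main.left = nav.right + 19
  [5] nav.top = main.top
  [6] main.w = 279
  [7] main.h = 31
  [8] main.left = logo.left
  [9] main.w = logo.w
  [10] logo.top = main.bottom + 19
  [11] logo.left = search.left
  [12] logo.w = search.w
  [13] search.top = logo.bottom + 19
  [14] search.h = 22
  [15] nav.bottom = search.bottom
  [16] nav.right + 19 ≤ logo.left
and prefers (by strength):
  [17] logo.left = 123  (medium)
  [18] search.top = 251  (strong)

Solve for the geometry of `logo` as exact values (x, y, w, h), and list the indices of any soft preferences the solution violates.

1. logo.x = 123  [main.left = logo.left]
2. logo.w = 279  [main.w = logo.w]
3. logo.y = 66  [logo.top = main.bottom + 19]
4. logo.h = 123  [search.top = logo.bottom + 19]

logo = (x=123, y=66, w=279, h=123)
violated soft preferences: 18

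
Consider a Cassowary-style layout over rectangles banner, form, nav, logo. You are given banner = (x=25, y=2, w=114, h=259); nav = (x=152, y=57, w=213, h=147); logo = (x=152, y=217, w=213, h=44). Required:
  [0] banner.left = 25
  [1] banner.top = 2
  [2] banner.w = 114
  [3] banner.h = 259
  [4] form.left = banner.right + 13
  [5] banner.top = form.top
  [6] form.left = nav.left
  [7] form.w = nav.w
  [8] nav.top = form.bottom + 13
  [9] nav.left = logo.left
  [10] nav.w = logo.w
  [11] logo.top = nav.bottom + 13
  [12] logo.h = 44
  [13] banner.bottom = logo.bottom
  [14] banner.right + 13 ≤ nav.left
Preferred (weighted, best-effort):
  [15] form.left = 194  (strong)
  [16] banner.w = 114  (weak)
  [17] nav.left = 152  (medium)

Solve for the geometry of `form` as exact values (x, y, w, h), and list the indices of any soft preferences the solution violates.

1. form.x = 152  [form.left = banner.right + 13]
2. form.y = 2  [banner.top = form.top]
3. form.w = 213  [form.w = nav.w]
4. form.h = 42  [nav.top = form.bottom + 13]

form = (x=152, y=2, w=213, h=42)
violated soft preferences: 15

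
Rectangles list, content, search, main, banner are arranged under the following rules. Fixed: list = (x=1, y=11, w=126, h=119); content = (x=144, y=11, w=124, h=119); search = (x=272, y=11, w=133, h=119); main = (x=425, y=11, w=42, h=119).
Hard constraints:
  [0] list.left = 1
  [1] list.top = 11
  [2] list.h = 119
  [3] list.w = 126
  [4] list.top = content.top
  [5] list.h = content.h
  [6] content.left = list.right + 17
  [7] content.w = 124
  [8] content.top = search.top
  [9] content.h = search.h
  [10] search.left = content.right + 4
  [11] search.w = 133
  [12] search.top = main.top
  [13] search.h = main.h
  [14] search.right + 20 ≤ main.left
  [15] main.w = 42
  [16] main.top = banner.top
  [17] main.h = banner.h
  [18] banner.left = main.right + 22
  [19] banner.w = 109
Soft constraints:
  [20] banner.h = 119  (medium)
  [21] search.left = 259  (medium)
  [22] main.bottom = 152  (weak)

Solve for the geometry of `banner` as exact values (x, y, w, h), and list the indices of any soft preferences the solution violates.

banner = (x=489, y=11, w=109, h=119)
violated soft preferences: 21, 22

1. banner.y = 11  [main.top = banner.top]
2. banner.h = 119  [main.h = banner.h]
3. banner.x = 489  [banner.left = main.right + 22]
4. banner.w = 109  [banner.w = 109]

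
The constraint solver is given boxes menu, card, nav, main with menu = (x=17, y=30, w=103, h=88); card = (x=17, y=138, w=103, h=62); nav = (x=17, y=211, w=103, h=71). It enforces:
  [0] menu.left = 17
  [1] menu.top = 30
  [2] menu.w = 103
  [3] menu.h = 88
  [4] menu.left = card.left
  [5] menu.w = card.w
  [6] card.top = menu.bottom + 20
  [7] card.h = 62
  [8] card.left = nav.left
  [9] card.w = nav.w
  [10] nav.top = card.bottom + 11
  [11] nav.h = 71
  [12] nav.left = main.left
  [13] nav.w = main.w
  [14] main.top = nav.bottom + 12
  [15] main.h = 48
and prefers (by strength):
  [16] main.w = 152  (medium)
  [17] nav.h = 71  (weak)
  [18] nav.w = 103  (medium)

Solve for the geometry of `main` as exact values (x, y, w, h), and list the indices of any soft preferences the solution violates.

main = (x=17, y=294, w=103, h=48)
violated soft preferences: 16

1. main.x = 17  [nav.left = main.left]
2. main.w = 103  [nav.w = main.w]
3. main.y = 294  [main.top = nav.bottom + 12]
4. main.h = 48  [main.h = 48]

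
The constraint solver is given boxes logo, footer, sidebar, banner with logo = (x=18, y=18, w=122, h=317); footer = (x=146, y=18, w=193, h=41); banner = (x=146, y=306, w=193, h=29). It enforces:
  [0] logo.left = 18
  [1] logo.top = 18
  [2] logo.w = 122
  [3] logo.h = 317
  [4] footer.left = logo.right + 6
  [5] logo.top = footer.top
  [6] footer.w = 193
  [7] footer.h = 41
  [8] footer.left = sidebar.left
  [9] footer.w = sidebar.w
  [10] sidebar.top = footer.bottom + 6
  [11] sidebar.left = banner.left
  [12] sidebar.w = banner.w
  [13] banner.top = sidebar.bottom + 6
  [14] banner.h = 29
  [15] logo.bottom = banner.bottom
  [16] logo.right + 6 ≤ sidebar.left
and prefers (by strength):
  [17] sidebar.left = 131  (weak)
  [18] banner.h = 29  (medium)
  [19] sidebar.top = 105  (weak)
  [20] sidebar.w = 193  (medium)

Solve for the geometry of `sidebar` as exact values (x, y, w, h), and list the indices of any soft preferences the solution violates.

sidebar = (x=146, y=65, w=193, h=235)
violated soft preferences: 17, 19

1. sidebar.x = 146  [footer.left = sidebar.left]
2. sidebar.w = 193  [footer.w = sidebar.w]
3. sidebar.y = 65  [sidebar.top = footer.bottom + 6]
4. sidebar.h = 235  [banner.top = sidebar.bottom + 6]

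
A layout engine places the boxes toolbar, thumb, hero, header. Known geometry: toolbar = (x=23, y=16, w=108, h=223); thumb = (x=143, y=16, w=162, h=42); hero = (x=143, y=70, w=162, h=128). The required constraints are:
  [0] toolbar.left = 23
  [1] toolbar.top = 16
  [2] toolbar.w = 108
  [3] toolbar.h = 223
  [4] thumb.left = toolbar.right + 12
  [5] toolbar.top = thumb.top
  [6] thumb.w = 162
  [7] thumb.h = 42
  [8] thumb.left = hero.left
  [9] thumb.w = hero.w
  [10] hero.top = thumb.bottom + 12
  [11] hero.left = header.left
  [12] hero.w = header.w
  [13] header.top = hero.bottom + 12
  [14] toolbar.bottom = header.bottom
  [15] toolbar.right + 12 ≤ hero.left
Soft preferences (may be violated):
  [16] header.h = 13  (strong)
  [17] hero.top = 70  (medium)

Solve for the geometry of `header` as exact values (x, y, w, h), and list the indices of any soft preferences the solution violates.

1. header.x = 143  [hero.left = header.left]
2. header.w = 162  [hero.w = header.w]
3. header.y = 210  [header.top = hero.bottom + 12]
4. header.h = 29  [toolbar.bottom = header.bottom]

header = (x=143, y=210, w=162, h=29)
violated soft preferences: 16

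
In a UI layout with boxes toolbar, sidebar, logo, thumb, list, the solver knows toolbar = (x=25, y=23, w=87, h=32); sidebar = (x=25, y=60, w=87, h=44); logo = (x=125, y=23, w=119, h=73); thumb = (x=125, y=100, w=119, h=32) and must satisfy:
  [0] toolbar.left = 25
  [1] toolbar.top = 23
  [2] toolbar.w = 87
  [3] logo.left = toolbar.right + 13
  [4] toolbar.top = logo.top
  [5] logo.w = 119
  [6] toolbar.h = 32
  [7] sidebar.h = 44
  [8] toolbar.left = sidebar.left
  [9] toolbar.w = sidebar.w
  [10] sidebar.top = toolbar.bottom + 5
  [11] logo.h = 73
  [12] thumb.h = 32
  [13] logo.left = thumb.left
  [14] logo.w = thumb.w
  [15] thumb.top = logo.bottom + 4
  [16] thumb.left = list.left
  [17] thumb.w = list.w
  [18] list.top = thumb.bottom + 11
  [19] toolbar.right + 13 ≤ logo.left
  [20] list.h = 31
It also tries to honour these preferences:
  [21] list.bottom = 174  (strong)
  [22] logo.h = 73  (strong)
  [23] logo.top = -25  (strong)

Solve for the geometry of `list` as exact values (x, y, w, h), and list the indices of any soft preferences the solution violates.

1. list.x = 125  [thumb.left = list.left]
2. list.w = 119  [thumb.w = list.w]
3. list.y = 143  [list.top = thumb.bottom + 11]
4. list.h = 31  [list.h = 31]

list = (x=125, y=143, w=119, h=31)
violated soft preferences: 23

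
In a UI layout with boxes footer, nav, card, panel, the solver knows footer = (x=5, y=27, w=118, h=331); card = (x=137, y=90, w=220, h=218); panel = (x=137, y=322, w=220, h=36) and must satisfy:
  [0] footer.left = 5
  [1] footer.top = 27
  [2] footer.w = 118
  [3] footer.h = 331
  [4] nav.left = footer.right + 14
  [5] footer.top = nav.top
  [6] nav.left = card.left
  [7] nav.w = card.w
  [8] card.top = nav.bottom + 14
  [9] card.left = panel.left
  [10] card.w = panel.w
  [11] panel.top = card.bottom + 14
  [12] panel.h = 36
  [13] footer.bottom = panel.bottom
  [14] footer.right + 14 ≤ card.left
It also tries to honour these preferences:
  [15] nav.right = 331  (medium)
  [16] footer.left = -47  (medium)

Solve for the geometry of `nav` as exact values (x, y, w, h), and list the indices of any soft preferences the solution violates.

nav = (x=137, y=27, w=220, h=49)
violated soft preferences: 15, 16

1. nav.x = 137  [nav.left = footer.right + 14]
2. nav.y = 27  [footer.top = nav.top]
3. nav.w = 220  [nav.w = card.w]
4. nav.h = 49  [card.top = nav.bottom + 14]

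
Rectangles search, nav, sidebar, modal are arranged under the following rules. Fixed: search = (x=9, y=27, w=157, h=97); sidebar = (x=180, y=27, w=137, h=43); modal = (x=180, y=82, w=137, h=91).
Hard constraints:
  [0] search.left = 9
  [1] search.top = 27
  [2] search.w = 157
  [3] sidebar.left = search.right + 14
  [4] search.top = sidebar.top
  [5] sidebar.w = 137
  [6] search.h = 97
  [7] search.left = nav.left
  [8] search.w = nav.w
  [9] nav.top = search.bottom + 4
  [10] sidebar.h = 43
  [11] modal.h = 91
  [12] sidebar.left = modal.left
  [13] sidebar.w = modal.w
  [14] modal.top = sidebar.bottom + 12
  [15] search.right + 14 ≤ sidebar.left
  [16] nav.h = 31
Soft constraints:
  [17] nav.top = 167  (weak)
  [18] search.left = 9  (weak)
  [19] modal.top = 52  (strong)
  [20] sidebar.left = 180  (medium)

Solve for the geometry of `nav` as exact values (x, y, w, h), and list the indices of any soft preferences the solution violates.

nav = (x=9, y=128, w=157, h=31)
violated soft preferences: 17, 19

1. nav.x = 9  [search.left = nav.left]
2. nav.w = 157  [search.w = nav.w]
3. nav.y = 128  [nav.top = search.bottom + 4]
4. nav.h = 31  [nav.h = 31]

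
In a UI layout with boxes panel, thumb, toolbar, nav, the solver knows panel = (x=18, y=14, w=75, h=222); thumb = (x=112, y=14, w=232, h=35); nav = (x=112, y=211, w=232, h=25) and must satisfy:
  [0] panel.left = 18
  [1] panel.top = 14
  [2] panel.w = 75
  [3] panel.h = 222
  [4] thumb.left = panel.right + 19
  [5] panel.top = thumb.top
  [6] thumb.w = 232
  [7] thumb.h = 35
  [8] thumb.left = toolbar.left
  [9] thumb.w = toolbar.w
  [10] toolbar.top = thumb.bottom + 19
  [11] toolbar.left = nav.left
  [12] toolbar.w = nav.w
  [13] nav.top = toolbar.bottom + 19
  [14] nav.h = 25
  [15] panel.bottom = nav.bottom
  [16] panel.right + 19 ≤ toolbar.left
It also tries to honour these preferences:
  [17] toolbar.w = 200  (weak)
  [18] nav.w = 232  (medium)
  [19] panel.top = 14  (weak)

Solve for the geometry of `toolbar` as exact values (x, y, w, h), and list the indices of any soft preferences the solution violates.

1. toolbar.x = 112  [thumb.left = toolbar.left]
2. toolbar.w = 232  [thumb.w = toolbar.w]
3. toolbar.y = 68  [toolbar.top = thumb.bottom + 19]
4. toolbar.h = 124  [nav.top = toolbar.bottom + 19]

toolbar = (x=112, y=68, w=232, h=124)
violated soft preferences: 17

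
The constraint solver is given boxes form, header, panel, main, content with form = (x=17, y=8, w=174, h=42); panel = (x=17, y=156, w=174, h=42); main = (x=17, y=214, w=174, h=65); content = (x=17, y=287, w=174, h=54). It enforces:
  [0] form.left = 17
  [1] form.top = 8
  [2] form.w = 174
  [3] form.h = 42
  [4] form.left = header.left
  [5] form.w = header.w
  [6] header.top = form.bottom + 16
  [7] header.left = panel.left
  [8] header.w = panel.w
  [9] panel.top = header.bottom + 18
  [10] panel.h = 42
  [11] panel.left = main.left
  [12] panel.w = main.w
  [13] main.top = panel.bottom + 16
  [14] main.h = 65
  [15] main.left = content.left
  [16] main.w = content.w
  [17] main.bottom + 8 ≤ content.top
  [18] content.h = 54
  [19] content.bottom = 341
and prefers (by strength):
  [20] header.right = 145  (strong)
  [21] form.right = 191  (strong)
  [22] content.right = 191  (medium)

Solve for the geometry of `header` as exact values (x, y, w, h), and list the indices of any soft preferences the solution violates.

header = (x=17, y=66, w=174, h=72)
violated soft preferences: 20

1. header.x = 17  [form.left = header.left]
2. header.w = 174  [form.w = header.w]
3. header.y = 66  [header.top = form.bottom + 16]
4. header.h = 72  [panel.top = header.bottom + 18]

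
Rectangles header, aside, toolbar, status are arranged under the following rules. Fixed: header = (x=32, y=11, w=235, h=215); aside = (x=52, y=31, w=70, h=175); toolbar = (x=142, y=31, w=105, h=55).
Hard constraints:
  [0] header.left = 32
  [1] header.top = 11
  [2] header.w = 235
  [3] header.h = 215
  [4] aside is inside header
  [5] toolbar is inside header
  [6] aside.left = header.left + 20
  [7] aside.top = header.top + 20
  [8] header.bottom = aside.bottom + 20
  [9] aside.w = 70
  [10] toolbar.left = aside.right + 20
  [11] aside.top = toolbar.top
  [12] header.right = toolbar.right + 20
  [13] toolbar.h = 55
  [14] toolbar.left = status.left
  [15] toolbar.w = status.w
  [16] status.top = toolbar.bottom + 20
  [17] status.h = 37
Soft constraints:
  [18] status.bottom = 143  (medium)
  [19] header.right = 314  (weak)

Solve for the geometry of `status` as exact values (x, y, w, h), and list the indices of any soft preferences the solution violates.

1. status.x = 142  [toolbar.left = status.left]
2. status.w = 105  [toolbar.w = status.w]
3. status.y = 106  [status.top = toolbar.bottom + 20]
4. status.h = 37  [status.h = 37]

status = (x=142, y=106, w=105, h=37)
violated soft preferences: 19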